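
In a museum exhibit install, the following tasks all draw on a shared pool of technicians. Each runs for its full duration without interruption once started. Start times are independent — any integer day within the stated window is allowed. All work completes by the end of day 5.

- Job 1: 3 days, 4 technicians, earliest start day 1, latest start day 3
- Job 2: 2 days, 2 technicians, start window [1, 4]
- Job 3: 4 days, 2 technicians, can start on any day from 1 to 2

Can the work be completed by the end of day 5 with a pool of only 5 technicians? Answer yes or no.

The minimum achievable peak is 6; 5 < 6, so no feasible schedule stays within the cap.

no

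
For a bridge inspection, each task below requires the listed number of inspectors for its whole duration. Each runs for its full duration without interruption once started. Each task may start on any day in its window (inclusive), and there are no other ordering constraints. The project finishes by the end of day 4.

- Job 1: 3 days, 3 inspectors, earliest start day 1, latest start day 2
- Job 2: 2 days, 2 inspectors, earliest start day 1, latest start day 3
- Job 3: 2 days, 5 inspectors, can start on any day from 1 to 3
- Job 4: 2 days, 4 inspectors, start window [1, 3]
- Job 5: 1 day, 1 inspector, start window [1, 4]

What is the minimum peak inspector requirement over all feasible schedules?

9

Early-start (Job 1@1, Job 2@1, Job 3@1, Job 4@1, Job 5@1) gives peak 15: d1:15  d2:14  d3:3  d4:0.
Shift Job 3→3, Job 5→3.
Schedule Job 1@1, Job 2@1, Job 3@3, Job 4@1, Job 5@3: d1:9  d2:9  d3:9  d4:5 — peak 9.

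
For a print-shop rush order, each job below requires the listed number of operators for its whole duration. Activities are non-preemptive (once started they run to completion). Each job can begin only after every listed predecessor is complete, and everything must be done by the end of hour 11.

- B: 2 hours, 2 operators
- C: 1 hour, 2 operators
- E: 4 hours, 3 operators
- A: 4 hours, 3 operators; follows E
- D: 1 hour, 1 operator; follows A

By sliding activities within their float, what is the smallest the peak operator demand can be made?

3

Early-start (B@1, C@1, E@1, A@5, D@9) gives peak 7: h1:7  h2:5  h3:3  h4:3  h5:3  h6:3  h7:3  h8:3  h9:1  h10:0  h11:0.
Shift C→11, E→3, A→7, D→11.
Schedule B@1, C@11, E@3, A@7, D@11: h1:2  h2:2  h3:3  h4:3  h5:3  h6:3  h7:3  h8:3  h9:3  h10:3  h11:3 — peak 3.
Total operator-hours = 31 over 11 hours ⇒ peak ≥ ⌈31/11⌉ = 3, so 3 is optimal.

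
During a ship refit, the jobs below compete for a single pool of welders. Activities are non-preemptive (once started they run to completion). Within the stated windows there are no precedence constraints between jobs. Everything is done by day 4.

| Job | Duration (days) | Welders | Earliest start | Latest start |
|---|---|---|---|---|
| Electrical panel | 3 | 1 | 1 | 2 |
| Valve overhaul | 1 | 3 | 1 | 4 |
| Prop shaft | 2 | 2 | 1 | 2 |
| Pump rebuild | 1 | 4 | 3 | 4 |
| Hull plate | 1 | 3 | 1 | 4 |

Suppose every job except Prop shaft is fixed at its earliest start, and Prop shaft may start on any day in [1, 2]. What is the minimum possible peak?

Prop shaft@1: d1:9  d2:3  d3:5  d4:0 → peak 9
Prop shaft@2: d1:7  d2:3  d3:7  d4:0 → peak 7
Best is Prop shaft@2, peak 7.

7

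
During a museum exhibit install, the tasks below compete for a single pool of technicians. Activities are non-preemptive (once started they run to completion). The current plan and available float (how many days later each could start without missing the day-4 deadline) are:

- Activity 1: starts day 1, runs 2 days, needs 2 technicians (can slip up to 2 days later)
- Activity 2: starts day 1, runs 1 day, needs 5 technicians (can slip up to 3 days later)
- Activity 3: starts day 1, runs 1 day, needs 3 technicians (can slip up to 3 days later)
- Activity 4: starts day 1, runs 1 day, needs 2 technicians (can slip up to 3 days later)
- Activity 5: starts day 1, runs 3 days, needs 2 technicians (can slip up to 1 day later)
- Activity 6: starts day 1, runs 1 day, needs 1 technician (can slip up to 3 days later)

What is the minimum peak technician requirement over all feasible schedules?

Early-start (Activity 1@1, Activity 2@1, Activity 3@1, Activity 4@1, Activity 5@1, Activity 6@1) gives peak 15: d1:15  d2:4  d3:2  d4:0.
Shift Activity 2→4, Activity 3→3, Activity 6→2.
Schedule Activity 1@1, Activity 2@4, Activity 3@3, Activity 4@1, Activity 5@1, Activity 6@2: d1:6  d2:5  d3:5  d4:5 — peak 6.
Total technician-days = 21 over 4 days ⇒ peak ≥ ⌈21/4⌉ = 6, so 6 is optimal.

6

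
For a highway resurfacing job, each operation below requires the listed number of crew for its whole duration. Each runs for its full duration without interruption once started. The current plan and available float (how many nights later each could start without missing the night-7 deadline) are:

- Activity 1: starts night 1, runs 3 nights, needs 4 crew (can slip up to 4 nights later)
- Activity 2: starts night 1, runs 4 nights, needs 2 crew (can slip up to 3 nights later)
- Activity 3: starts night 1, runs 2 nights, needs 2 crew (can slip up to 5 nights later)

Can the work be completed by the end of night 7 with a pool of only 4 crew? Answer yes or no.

Schedule Activity 1@1, Activity 2@4, Activity 3@4: n1:4  n2:4  n3:4  n4:4  n5:4  n6:2  n7:2 — peak 4 ≤ 4.

yes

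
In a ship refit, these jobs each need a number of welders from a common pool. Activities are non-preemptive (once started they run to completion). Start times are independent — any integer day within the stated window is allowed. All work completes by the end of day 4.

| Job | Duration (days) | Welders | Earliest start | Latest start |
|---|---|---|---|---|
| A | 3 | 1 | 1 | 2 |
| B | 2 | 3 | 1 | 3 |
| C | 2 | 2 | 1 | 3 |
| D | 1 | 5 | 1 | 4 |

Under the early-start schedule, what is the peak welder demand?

Early-start schedule: A@1, B@1, C@1, D@1.
Load per day: day 1: 11, day 2: 6, day 3: 1, day 4: 0.
Peak is 11.

11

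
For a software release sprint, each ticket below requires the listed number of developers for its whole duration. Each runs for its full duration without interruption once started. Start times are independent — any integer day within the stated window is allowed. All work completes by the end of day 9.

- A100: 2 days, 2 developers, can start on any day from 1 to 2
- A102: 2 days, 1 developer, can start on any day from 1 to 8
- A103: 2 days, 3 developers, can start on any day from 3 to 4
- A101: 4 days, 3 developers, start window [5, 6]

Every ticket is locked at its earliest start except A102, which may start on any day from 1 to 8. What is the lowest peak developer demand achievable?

A102@1: d1:3  d2:3  d3:3  d4:3  d5:3  d6:3  d7:3  d8:3  d9:0 → peak 3
A102@2: d1:2  d2:3  d3:4  d4:3  d5:3  d6:3  d7:3  d8:3  d9:0 → peak 4
A102@3: d1:2  d2:2  d3:4  d4:4  d5:3  d6:3  d7:3  d8:3  d9:0 → peak 4
A102@4: d1:2  d2:2  d3:3  d4:4  d5:4  d6:3  d7:3  d8:3  d9:0 → peak 4
A102@5: d1:2  d2:2  d3:3  d4:3  d5:4  d6:4  d7:3  d8:3  d9:0 → peak 4
A102@6: d1:2  d2:2  d3:3  d4:3  d5:3  d6:4  d7:4  d8:3  d9:0 → peak 4
A102@7: d1:2  d2:2  d3:3  d4:3  d5:3  d6:3  d7:4  d8:4  d9:0 → peak 4
A102@8: d1:2  d2:2  d3:3  d4:3  d5:3  d6:3  d7:3  d8:4  d9:1 → peak 4
Best is A102@1, peak 3.

3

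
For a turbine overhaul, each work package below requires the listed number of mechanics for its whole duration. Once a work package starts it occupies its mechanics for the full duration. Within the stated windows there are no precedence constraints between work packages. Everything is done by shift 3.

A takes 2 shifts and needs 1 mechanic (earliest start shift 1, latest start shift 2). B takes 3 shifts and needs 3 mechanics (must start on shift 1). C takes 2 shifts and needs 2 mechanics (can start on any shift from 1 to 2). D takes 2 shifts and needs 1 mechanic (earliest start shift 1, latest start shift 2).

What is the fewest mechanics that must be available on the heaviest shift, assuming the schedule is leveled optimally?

7

Schedule A@1, B@1, C@1, D@1: s1:7  s2:7  s3:3 — peak 7.
No arrangement of the 8 feasible schedules does better.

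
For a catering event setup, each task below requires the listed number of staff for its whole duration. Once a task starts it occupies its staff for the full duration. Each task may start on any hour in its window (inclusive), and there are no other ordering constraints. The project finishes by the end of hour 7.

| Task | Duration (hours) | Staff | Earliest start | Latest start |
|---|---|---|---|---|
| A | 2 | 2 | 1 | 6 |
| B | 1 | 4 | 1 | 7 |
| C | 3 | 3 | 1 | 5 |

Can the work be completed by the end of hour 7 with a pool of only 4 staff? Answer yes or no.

yes

Schedule A@1, B@3, C@4: h1:2  h2:2  h3:4  h4:3  h5:3  h6:3  h7:0 — peak 4 ≤ 4.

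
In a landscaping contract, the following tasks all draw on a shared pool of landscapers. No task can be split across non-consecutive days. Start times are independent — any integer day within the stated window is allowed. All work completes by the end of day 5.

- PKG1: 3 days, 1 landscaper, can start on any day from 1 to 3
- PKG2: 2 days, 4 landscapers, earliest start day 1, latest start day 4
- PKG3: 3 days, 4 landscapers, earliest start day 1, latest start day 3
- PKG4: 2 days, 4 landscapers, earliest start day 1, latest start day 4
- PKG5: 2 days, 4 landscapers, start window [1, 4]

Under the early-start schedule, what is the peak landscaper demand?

17

Early-start schedule: PKG1@1, PKG2@1, PKG3@1, PKG4@1, PKG5@1.
Load per day: day 1: 17, day 2: 17, day 3: 5, day 4: 0, day 5: 0.
Peak is 17.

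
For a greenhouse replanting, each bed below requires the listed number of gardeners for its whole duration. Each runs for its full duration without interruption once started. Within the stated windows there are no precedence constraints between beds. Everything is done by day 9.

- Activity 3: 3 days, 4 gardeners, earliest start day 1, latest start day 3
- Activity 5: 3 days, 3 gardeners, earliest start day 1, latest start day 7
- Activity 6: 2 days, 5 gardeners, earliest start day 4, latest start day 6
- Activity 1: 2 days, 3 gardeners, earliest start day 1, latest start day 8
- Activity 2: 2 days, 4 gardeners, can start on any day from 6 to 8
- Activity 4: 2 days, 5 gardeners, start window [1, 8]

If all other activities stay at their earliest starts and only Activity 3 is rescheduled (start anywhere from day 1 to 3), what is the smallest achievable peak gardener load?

11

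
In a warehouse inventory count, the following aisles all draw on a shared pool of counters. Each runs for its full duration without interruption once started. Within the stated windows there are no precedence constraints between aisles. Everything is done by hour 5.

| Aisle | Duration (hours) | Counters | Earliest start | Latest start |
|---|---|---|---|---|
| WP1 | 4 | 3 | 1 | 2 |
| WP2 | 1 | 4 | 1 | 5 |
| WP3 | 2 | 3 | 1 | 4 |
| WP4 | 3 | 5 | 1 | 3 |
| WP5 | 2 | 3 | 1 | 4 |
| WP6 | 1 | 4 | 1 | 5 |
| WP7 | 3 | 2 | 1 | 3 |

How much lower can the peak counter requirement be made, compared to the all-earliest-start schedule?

Early-start peak: h1:24  h2:16  h3:10  h4:3  h5:0 ⇒ 24.
Leveled (WP1@1, WP2@1, WP3@1, WP4@3, WP5@4, WP6@2, WP7@1): h1:12  h2:12  h3:10  h4:11  h5:8 ⇒ 12.
Reduction 24 − 12 = 12.

12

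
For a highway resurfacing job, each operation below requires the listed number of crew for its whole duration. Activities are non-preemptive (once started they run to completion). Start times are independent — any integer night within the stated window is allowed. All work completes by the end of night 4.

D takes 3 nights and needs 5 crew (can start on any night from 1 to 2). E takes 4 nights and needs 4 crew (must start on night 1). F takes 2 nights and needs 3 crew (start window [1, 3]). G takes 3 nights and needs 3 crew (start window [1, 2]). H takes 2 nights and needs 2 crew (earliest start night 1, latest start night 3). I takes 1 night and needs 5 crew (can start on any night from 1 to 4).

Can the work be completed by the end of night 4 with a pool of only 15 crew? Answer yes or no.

yes

Schedule D@1, E@1, F@1, G@1, H@3, I@4: n1:15  n2:15  n3:14  n4:11 — peak 15 ≤ 15.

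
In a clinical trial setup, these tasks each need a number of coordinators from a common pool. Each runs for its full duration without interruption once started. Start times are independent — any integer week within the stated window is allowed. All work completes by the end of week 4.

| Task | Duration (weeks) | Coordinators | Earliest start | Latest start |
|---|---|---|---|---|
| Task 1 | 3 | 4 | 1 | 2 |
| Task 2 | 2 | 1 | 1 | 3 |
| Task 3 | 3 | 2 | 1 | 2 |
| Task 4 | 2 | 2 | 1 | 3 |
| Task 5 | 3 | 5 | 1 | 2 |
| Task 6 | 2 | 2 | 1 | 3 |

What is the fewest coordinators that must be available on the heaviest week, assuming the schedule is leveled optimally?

Early-start (Task 1@1, Task 2@1, Task 3@1, Task 4@1, Task 5@1, Task 6@1) gives peak 16: w1:16  w2:16  w3:11  w4:0.
Shift Task 6→3.
Schedule Task 1@1, Task 2@1, Task 3@1, Task 4@1, Task 5@1, Task 6@3: w1:14  w2:14  w3:13  w4:2 — peak 14.

14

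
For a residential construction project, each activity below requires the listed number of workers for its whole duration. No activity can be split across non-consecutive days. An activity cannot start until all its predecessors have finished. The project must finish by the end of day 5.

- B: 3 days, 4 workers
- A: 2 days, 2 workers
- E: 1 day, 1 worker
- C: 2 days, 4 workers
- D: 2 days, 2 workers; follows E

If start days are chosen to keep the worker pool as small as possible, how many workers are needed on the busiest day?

Early-start (B@1, A@1, E@1, C@1, D@2) gives peak 12: d1:11  d2:12  d3:6  d4:0  d5:0.
Shift E→3, C→4, D→4.
Schedule B@1, A@1, E@3, C@4, D@4: d1:6  d2:6  d3:5  d4:6  d5:6 — peak 6.
Total worker-days = 29 over 5 days ⇒ peak ≥ ⌈29/5⌉ = 6, so 6 is optimal.

6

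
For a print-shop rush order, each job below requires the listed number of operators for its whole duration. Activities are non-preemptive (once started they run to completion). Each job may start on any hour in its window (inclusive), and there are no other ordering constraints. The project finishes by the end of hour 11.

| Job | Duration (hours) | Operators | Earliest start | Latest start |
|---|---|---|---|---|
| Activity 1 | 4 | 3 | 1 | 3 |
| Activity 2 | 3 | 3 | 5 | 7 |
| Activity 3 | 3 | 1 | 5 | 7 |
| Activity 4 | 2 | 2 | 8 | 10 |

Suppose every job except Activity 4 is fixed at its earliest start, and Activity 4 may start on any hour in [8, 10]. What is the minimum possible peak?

4

Activity 4@8: h1:3  h2:3  h3:3  h4:3  h5:4  h6:4  h7:4  h8:2  h9:2  h10:0  h11:0 → peak 4
Activity 4@9: h1:3  h2:3  h3:3  h4:3  h5:4  h6:4  h7:4  h8:0  h9:2  h10:2  h11:0 → peak 4
Activity 4@10: h1:3  h2:3  h3:3  h4:3  h5:4  h6:4  h7:4  h8:0  h9:0  h10:2  h11:2 → peak 4
Best is Activity 4@8, peak 4.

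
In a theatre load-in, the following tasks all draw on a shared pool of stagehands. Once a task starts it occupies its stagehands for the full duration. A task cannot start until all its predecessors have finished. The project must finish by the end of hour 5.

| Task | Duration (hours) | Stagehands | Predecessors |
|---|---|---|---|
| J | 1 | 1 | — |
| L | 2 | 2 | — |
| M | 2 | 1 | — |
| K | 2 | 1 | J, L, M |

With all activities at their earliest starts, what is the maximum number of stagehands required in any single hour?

Early-start schedule: J@1, L@1, M@1, K@3.
Load per hour: hour 1: 4, hour 2: 3, hour 3: 1, hour 4: 1, hour 5: 0.
Peak is 4.

4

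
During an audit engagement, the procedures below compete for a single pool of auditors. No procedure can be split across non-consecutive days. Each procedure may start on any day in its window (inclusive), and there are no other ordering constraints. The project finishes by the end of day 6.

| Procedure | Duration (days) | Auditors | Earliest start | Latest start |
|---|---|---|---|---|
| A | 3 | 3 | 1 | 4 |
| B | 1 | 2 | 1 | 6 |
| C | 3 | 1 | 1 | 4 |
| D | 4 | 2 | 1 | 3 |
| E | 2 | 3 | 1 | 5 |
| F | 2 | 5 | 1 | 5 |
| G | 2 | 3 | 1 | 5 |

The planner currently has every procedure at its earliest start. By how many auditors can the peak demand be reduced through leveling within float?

Early-start peak: d1:19  d2:17  d3:6  d4:2  d5:0  d6:0 ⇒ 19.
Leveled (A@1, B@1, C@4, D@2, E@1, F@5, G@3): d1:8  d2:8  d3:8  d4:6  d5:8  d6:6 ⇒ 8.
Reduction 19 − 8 = 11.

11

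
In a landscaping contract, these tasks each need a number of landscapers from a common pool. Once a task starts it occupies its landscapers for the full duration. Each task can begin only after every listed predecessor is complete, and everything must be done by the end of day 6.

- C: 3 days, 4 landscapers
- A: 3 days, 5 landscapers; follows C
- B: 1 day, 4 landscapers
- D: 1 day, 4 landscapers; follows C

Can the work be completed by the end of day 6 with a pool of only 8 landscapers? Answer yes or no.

The minimum achievable peak is 9; 8 < 9, so no feasible schedule stays within the cap.

no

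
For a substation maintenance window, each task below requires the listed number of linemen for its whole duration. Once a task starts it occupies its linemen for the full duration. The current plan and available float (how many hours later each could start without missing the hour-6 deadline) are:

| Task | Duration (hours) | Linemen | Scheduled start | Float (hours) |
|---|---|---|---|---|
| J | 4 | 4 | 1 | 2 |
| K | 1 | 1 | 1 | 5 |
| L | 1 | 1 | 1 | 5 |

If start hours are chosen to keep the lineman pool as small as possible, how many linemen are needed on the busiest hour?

Early-start (J@1, K@1, L@1) gives peak 6: h1:6  h2:4  h3:4  h4:4  h5:0  h6:0.
Shift K→5, L→5.
Schedule J@1, K@5, L@5: h1:4  h2:4  h3:4  h4:4  h5:2  h6:0 — peak 4.

4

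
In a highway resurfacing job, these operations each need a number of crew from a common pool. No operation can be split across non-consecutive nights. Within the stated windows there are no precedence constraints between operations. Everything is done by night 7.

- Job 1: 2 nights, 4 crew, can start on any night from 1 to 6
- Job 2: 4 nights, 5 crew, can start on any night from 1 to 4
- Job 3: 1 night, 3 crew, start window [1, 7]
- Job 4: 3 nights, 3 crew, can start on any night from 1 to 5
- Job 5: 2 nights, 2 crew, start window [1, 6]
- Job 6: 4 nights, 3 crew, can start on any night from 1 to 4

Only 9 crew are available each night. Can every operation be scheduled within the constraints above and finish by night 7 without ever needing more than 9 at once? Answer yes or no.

yes

Schedule Job 1@1, Job 2@1, Job 3@3, Job 4@5, Job 5@5, Job 6@4: n1:9  n2:9  n3:8  n4:8  n5:8  n6:8  n7:6 — peak 9 ≤ 9.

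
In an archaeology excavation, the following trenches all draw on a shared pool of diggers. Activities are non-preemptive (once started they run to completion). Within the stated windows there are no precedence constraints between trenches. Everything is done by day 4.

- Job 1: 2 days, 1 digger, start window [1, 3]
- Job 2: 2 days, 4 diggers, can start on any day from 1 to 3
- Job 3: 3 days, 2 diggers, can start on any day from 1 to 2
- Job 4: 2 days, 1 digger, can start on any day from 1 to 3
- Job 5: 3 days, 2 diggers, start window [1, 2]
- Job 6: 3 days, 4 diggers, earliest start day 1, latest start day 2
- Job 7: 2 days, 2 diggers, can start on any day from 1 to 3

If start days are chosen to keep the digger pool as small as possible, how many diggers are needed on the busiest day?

12

Early-start (Job 1@1, Job 2@1, Job 3@1, Job 4@1, Job 5@1, Job 6@1, Job 7@1) gives peak 16: d1:16  d2:16  d3:8  d4:0.
Shift Job 2→3.
Schedule Job 1@1, Job 2@3, Job 3@1, Job 4@1, Job 5@1, Job 6@1, Job 7@1: d1:12  d2:12  d3:12  d4:4 — peak 12.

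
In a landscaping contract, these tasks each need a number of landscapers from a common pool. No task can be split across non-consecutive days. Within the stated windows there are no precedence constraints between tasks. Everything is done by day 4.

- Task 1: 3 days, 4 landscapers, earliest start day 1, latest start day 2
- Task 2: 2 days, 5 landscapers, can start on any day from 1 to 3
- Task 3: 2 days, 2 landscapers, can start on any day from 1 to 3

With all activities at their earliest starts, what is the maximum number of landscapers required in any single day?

11

Early-start schedule: Task 1@1, Task 2@1, Task 3@1.
Load per day: day 1: 11, day 2: 11, day 3: 4, day 4: 0.
Peak is 11.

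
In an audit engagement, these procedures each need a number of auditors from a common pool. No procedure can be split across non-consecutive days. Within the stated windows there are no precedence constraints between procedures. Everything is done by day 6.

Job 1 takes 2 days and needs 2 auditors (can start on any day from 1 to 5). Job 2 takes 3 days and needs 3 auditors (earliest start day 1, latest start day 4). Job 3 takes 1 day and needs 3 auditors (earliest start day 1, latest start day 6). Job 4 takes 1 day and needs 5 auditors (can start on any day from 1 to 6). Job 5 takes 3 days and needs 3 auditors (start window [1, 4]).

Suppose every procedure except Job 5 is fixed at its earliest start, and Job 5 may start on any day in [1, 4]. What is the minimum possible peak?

13

Job 5@1: d1:16  d2:8  d3:6  d4:0  d5:0  d6:0 → peak 16
Job 5@2: d1:13  d2:8  d3:6  d4:3  d5:0  d6:0 → peak 13
Job 5@3: d1:13  d2:5  d3:6  d4:3  d5:3  d6:0 → peak 13
Job 5@4: d1:13  d2:5  d3:3  d4:3  d5:3  d6:3 → peak 13
Best is Job 5@2, peak 13.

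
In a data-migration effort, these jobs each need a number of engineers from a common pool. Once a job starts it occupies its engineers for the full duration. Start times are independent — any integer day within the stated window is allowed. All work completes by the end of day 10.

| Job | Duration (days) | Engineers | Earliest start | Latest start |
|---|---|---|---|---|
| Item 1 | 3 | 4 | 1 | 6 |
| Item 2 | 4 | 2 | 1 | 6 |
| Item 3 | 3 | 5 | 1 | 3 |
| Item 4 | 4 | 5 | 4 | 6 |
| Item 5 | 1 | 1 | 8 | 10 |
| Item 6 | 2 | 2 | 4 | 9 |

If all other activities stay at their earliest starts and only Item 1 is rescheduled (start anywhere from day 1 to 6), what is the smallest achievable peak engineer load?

9

Item 1@1: d1:11  d2:11  d3:11  d4:9  d5:7  d6:5  d7:5  d8:1  d9:0  d10:0 → peak 11
Item 1@2: d1:7  d2:11  d3:11  d4:13  d5:7  d6:5  d7:5  d8:1  d9:0  d10:0 → peak 13
Item 1@3: d1:7  d2:7  d3:11  d4:13  d5:11  d6:5  d7:5  d8:1  d9:0  d10:0 → peak 13
Item 1@4: d1:7  d2:7  d3:7  d4:13  d5:11  d6:9  d7:5  d8:1  d9:0  d10:0 → peak 13
Item 1@5: d1:7  d2:7  d3:7  d4:9  d5:11  d6:9  d7:9  d8:1  d9:0  d10:0 → peak 11
Item 1@6: d1:7  d2:7  d3:7  d4:9  d5:7  d6:9  d7:9  d8:5  d9:0  d10:0 → peak 9
Best is Item 1@6, peak 9.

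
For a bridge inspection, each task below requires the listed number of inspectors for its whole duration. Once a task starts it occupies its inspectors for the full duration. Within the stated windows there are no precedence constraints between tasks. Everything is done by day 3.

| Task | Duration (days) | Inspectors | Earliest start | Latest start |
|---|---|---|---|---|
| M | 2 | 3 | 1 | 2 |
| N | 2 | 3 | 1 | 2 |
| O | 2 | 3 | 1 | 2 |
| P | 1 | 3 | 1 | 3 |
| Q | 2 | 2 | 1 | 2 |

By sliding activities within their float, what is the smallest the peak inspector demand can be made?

11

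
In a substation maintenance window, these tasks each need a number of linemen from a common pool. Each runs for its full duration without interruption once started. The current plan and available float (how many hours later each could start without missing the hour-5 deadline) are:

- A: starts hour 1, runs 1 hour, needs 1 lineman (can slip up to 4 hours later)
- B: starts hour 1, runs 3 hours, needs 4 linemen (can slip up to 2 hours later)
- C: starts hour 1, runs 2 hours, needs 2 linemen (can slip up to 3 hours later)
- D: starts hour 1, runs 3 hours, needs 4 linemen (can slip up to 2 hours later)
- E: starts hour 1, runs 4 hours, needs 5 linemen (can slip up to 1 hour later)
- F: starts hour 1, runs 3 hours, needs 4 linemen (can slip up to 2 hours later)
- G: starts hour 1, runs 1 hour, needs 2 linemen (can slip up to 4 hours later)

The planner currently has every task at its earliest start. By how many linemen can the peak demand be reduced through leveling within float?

5

Early-start peak: h1:22  h2:19  h3:17  h4:5  h5:0 ⇒ 22.
Leveled (A@1, B@1, C@1, D@1, E@1, F@3, G@2): h1:16  h2:17  h3:17  h4:9  h5:4 ⇒ 17.
Reduction 22 − 17 = 5.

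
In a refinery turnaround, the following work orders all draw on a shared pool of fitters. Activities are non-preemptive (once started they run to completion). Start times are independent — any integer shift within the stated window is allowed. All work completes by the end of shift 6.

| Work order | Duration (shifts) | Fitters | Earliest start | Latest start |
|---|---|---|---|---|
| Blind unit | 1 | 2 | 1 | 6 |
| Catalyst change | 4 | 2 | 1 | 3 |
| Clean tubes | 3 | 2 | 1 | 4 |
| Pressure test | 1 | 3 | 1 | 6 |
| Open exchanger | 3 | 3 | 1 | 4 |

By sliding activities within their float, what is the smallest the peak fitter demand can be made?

Early-start (Blind unit@1, Catalyst change@1, Clean tubes@1, Pressure test@1, Open exchanger@1) gives peak 12: s1:12  s2:7  s3:7  s4:2  s5:0  s6:0.
Shift Catalyst change→2, Clean tubes→4, Pressure test→6.
Schedule Blind unit@1, Catalyst change@2, Clean tubes@4, Pressure test@6, Open exchanger@1: s1:5  s2:5  s3:5  s4:4  s5:4  s6:5 — peak 5.
Total fitter-shifts = 28 over 6 shifts ⇒ peak ≥ ⌈28/6⌉ = 5, so 5 is optimal.

5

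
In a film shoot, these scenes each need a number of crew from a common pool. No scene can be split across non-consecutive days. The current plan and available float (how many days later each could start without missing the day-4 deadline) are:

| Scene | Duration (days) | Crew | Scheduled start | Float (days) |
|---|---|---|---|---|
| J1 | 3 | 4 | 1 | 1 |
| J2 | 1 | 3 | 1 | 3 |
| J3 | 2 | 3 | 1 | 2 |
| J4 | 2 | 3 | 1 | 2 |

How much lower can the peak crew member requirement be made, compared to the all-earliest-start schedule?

6

Early-start peak: d1:13  d2:10  d3:4  d4:0 ⇒ 13.
Leveled (J1@1, J2@4, J3@1, J4@3): d1:7  d2:7  d3:7  d4:6 ⇒ 7.
Reduction 13 − 7 = 6.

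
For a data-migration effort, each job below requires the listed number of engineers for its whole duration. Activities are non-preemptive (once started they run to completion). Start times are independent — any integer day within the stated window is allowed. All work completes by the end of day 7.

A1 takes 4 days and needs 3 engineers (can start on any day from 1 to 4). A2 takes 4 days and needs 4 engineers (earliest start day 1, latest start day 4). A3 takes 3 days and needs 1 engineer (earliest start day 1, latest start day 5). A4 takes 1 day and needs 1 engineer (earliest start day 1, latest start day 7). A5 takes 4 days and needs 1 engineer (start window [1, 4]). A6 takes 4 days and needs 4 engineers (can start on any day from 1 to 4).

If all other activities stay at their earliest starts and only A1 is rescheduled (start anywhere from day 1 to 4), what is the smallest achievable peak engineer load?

12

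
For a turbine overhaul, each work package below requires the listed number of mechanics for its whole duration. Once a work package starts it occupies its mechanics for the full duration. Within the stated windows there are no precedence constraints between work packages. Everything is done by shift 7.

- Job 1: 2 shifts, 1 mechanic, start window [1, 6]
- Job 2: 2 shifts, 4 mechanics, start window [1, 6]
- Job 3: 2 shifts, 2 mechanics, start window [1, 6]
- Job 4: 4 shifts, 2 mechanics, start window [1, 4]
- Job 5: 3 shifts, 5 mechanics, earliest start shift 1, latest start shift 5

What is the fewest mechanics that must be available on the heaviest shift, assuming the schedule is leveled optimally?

6

Early-start (Job 1@1, Job 2@1, Job 3@1, Job 4@1, Job 5@1) gives peak 14: s1:14  s2:14  s3:7  s4:2  s5:0  s6:0  s7:0.
Shift Job 2→3, Job 5→5.
Schedule Job 1@1, Job 2@3, Job 3@1, Job 4@1, Job 5@5: s1:5  s2:5  s3:6  s4:6  s5:5  s6:5  s7:5 — peak 6.
Total mechanic-shifts = 37 over 7 shifts ⇒ peak ≥ ⌈37/7⌉ = 6, so 6 is optimal.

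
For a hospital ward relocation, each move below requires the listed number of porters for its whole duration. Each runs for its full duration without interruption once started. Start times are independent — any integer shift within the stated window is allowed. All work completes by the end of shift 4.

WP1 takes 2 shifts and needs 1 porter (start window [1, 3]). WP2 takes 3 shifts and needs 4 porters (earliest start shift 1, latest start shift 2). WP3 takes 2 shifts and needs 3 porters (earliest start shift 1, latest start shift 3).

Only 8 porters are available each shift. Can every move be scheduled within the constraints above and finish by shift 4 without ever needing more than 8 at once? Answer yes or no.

yes

Schedule WP1@1, WP2@1, WP3@3: s1:5  s2:5  s3:7  s4:3 — peak 7 ≤ 8.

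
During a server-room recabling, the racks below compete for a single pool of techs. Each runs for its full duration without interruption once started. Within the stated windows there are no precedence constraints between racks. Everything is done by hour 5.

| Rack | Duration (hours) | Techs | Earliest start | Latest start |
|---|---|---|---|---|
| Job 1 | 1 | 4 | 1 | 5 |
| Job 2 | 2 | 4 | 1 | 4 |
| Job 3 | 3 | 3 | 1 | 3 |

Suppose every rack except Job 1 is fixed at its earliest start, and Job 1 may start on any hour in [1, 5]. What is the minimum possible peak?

7

Job 1@1: h1:11  h2:7  h3:3  h4:0  h5:0 → peak 11
Job 1@2: h1:7  h2:11  h3:3  h4:0  h5:0 → peak 11
Job 1@3: h1:7  h2:7  h3:7  h4:0  h5:0 → peak 7
Job 1@4: h1:7  h2:7  h3:3  h4:4  h5:0 → peak 7
Job 1@5: h1:7  h2:7  h3:3  h4:0  h5:4 → peak 7
Best is Job 1@3, peak 7.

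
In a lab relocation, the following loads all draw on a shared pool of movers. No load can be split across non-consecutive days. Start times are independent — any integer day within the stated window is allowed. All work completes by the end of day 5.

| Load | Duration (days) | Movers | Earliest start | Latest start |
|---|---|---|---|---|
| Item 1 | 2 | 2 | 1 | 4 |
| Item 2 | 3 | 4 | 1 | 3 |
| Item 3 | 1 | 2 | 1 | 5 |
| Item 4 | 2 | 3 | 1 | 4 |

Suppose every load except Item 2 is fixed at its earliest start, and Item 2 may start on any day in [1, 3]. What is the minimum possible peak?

Item 2@1: d1:11  d2:9  d3:4  d4:0  d5:0 → peak 11
Item 2@2: d1:7  d2:9  d3:4  d4:4  d5:0 → peak 9
Item 2@3: d1:7  d2:5  d3:4  d4:4  d5:4 → peak 7
Best is Item 2@3, peak 7.

7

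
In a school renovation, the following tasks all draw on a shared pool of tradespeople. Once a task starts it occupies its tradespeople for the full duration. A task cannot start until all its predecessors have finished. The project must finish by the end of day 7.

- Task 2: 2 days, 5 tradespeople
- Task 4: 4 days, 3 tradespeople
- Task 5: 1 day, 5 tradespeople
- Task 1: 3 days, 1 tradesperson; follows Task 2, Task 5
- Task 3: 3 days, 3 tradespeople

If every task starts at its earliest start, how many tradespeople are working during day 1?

At early start, day 1 has: Task 2, Task 4, Task 5, Task 3.
Demand: 5 + 3 + 5 + 3 = 16.

16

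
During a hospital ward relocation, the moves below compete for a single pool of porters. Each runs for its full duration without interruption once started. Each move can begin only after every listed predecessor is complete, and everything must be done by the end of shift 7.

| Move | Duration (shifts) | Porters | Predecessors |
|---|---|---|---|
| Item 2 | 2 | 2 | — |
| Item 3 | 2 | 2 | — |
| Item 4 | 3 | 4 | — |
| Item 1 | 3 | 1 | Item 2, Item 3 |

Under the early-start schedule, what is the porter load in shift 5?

1

At early start, shift 5 has: Item 1.
Demand: 1 = 1.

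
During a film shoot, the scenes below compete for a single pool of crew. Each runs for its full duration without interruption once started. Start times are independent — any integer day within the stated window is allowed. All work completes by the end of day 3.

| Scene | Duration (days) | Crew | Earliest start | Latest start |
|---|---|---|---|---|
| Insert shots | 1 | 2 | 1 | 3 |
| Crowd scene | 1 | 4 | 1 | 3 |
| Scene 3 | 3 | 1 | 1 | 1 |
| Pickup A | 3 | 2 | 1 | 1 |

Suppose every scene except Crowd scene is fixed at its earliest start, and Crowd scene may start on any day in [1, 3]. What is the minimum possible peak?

7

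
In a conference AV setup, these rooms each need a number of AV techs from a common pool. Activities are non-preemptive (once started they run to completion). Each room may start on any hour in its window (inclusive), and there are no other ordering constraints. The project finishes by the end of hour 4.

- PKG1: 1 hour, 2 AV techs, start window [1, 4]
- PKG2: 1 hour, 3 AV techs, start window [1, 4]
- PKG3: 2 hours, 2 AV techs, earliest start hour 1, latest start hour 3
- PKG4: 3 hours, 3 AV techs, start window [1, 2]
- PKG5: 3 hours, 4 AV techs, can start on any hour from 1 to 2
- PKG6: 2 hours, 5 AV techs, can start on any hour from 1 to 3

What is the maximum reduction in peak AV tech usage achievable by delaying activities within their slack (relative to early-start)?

7

Early-start peak: h1:19  h2:14  h3:7  h4:0 ⇒ 19.
Leveled (PKG1@1, PKG2@1, PKG3@1, PKG4@1, PKG5@2, PKG6@3): h1:10  h2:9  h3:12  h4:9 ⇒ 12.
Reduction 19 − 12 = 7.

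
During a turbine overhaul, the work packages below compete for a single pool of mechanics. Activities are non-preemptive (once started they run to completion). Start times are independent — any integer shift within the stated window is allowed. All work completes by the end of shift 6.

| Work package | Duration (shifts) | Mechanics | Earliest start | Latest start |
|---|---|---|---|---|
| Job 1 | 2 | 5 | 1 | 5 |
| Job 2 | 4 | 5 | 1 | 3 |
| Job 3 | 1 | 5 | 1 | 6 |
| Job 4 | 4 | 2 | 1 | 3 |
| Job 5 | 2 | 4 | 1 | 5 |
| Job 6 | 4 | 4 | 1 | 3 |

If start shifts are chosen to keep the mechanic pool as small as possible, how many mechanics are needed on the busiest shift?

13

Early-start (Job 1@1, Job 2@1, Job 3@1, Job 4@1, Job 5@1, Job 6@1) gives peak 25: s1:25  s2:20  s3:11  s4:11  s5:0  s6:0.
Shift Job 3→5, Job 5→5, Job 6→3.
Schedule Job 1@1, Job 2@1, Job 3@5, Job 4@1, Job 5@5, Job 6@3: s1:12  s2:12  s3:11  s4:11  s5:13  s6:8 — peak 13.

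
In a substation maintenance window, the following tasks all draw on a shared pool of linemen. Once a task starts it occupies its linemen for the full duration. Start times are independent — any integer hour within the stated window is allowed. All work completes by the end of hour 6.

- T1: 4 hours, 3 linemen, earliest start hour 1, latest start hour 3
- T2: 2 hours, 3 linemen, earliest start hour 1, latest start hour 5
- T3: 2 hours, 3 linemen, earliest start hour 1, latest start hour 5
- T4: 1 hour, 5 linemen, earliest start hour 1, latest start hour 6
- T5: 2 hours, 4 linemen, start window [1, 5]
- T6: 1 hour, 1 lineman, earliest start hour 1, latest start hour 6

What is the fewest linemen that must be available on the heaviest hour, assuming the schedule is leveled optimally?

Early-start (T1@1, T2@1, T3@1, T4@1, T5@1, T6@1) gives peak 19: h1:19  h2:13  h3:3  h4:3  h5:0  h6:0.
Shift T3→4, T4→3, T5→5.
Schedule T1@1, T2@1, T3@4, T4@3, T5@5, T6@1: h1:7  h2:6  h3:8  h4:6  h5:7  h6:4 — peak 8.

8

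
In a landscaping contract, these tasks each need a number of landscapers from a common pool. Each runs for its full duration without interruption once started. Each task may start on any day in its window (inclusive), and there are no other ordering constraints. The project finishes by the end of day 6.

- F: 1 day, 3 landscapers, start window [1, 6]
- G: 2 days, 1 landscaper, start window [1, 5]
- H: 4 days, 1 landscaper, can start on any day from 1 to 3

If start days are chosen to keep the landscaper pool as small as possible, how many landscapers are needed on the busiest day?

3

Early-start (F@1, G@1, H@1) gives peak 5: d1:5  d2:2  d3:1  d4:1  d5:0  d6:0.
Shift G→2, H→2.
Schedule F@1, G@2, H@2: d1:3  d2:2  d3:2  d4:1  d5:1  d6:0 — peak 3.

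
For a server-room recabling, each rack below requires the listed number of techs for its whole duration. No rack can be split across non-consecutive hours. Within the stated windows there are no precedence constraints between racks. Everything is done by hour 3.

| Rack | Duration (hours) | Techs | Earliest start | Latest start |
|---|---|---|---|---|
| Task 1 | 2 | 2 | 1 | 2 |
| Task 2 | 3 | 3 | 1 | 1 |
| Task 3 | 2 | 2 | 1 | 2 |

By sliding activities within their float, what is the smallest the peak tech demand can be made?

Schedule Task 1@1, Task 2@1, Task 3@1: h1:7  h2:7  h3:3 — peak 7.
No arrangement of the 4 feasible schedules does better.

7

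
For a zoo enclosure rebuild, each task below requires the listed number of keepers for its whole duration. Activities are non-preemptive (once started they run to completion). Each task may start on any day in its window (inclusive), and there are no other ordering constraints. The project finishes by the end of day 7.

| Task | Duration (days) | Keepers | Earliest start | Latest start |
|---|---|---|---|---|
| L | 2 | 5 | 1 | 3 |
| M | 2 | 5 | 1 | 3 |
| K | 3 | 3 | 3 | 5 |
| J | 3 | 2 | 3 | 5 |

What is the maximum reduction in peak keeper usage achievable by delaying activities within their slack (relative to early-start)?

5

Early-start peak: d1:10  d2:10  d3:5  d4:5  d5:5  d6:0  d7:0 ⇒ 10.
Leveled (L@1, M@3, K@5, J@5): d1:5  d2:5  d3:5  d4:5  d5:5  d6:5  d7:5 ⇒ 5.
Reduction 10 − 5 = 5.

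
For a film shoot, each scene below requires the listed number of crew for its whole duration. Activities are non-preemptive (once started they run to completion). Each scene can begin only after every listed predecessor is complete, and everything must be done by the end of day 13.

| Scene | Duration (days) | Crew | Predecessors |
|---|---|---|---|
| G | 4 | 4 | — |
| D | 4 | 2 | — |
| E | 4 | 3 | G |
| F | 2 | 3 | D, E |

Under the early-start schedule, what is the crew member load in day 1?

6

At early start, day 1 has: G, D.
Demand: 4 + 2 = 6.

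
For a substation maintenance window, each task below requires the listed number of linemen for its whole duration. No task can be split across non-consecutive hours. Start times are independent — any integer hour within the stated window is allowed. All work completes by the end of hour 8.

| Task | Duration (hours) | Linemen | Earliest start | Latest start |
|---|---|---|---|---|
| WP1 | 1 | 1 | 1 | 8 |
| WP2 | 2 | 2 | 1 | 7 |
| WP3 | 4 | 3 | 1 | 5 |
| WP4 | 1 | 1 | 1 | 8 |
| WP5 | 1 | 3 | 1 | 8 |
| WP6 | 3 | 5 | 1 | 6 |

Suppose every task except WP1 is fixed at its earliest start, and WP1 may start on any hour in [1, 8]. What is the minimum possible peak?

WP1@1: h1:15  h2:10  h3:8  h4:3  h5:0  h6:0  h7:0  h8:0 → peak 15
WP1@2: h1:14  h2:11  h3:8  h4:3  h5:0  h6:0  h7:0  h8:0 → peak 14
WP1@3: h1:14  h2:10  h3:9  h4:3  h5:0  h6:0  h7:0  h8:0 → peak 14
WP1@4: h1:14  h2:10  h3:8  h4:4  h5:0  h6:0  h7:0  h8:0 → peak 14
WP1@5: h1:14  h2:10  h3:8  h4:3  h5:1  h6:0  h7:0  h8:0 → peak 14
WP1@6: h1:14  h2:10  h3:8  h4:3  h5:0  h6:1  h7:0  h8:0 → peak 14
WP1@7: h1:14  h2:10  h3:8  h4:3  h5:0  h6:0  h7:1  h8:0 → peak 14
WP1@8: h1:14  h2:10  h3:8  h4:3  h5:0  h6:0  h7:0  h8:1 → peak 14
Best is WP1@2, peak 14.

14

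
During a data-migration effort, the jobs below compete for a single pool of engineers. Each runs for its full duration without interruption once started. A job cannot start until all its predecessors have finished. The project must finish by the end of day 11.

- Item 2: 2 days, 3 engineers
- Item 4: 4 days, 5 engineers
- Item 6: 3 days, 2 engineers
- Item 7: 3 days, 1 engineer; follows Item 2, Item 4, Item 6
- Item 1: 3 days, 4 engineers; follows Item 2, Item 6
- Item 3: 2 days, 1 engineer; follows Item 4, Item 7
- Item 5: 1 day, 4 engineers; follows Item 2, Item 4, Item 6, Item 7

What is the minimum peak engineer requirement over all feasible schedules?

Early-start (Item 2@1, Item 4@1, Item 6@1, Item 7@5, Item 1@4, Item 3@8, Item 5@8) gives peak 10: d1:10  d2:10  d3:7  d4:9  d5:5  d6:5  d7:1  d8:5  d9:1  d10:0  d11:0.
Shift Item 4→3, Item 7→7, Item 1→7, Item 3→10, Item 5→10.
Schedule Item 2@1, Item 4@3, Item 6@1, Item 7@7, Item 1@7, Item 3@10, Item 5@10: d1:5  d2:5  d3:7  d4:5  d5:5  d6:5  d7:5  d8:5  d9:5  d10:5  d11:1 — peak 7.

7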